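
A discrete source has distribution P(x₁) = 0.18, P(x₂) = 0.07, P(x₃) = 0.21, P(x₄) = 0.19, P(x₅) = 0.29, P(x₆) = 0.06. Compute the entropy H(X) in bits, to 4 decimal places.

H = −Σ pᵢ log₂ pᵢ.
−0.18·log₂(0.18) = 0.4453
−0.07·log₂(0.07) = 0.2686
−0.21·log₂(0.21) = 0.4728
−0.19·log₂(0.19) = 0.4552
−0.29·log₂(0.29) = 0.5179
−0.06·log₂(0.06) = 0.2435
Sum ≈ 2.4033 → 2.4033 bits.

2.4033 bits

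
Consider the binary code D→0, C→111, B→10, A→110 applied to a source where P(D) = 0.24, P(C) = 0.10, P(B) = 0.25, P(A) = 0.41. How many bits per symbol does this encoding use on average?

L̄ = Σ pᵢ·ℓᵢ = 0.24·1 + 0.10·3 + 0.25·2 + 0.41·3 = 2.27 bits/symbol.

2.27 bits/symbol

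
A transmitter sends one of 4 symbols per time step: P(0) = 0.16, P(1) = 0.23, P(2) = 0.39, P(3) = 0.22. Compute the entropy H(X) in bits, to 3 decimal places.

1.921 bits

H = −Σ pᵢ log₂ pᵢ.
−0.16·log₂(0.16) = 0.4230
−0.23·log₂(0.23) = 0.4877
−0.39·log₂(0.39) = 0.5298
−0.22·log₂(0.22) = 0.4806
Sum ≈ 1.9211 → 1.921 bits.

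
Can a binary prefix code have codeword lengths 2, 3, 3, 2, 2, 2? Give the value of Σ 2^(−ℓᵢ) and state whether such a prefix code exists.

1.25; no

With common denominator 2^3 = 8: Σ 2^(−ℓᵢ) = 2/8 + 1/8 + 1/8 + 2/8 + 2/8 + 2/8 = 10/8 = 1.25.
Kraft's inequality requires Σ ≤ 1; here Σ = 1.25 > 1, so no such prefix code exists.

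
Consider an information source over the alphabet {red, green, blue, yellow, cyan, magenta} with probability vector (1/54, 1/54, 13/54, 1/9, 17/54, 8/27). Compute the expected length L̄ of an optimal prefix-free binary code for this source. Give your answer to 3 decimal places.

Repeatedly combine the two least-probable nodes; the expected code length is the sum of the merged weights.
merge 1/54 + 1/54 → 1/27
merge 1/27 + 1/9 → 4/27
merge 4/27 + 13/54 → 7/18
merge 8/27 + 17/54 → 11/18
merge 7/18 + 11/18 → 1
L = 1/27 + 4/27 + 7/18 + 11/18 + 1 = 59/27 ≈ 2.185 bits/symbol.

2.185 bits/symbol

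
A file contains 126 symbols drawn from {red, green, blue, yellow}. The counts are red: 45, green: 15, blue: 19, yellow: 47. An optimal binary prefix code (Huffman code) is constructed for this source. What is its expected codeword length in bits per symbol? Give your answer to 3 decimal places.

1.897 bits/symbol

Probabilities are the counts divided by 126.
Repeatedly combine the two least-probable nodes; the expected code length is the sum of the merged weights.
merge 5/42 + 19/126 → 17/63
merge 17/63 + 5/14 → 79/126
merge 47/126 + 79/126 → 1
L = 17/63 + 79/126 + 1 = 239/126 ≈ 1.897 bits/symbol.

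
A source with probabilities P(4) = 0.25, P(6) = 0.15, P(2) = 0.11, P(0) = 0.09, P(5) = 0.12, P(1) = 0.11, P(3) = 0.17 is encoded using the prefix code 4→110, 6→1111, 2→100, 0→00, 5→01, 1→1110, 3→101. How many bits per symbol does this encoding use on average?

L̄ = Σ pᵢ·ℓᵢ = 0.25·3 + 0.15·4 + 0.11·3 + 0.09·2 + 0.12·2 + 0.11·4 + 0.17·3 = 3.05 bits/symbol.

3.05 bits/symbol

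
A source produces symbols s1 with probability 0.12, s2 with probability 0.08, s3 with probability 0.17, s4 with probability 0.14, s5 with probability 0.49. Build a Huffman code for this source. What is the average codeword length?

2.02 bits/symbol

Repeatedly combine the two least-probable nodes; the expected code length is the sum of the merged weights.
merge 2/25 + 3/25 → 1/5
merge 7/50 + 17/100 → 31/100
merge 1/5 + 31/100 → 51/100
merge 49/100 + 51/100 → 1
L = 1/5 + 31/100 + 51/100 + 1 = 101/50 = 2.02 bits/symbol.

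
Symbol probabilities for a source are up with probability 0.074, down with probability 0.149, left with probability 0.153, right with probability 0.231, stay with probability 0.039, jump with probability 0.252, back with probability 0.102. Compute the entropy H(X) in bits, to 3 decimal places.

2.610 bits

H = −Σ pᵢ log₂ pᵢ.
−0.074·log₂(0.074) = 0.2780
−0.149·log₂(0.149) = 0.4092
−0.153·log₂(0.153) = 0.4144
−0.231·log₂(0.231) = 0.4883
−0.039·log₂(0.039) = 0.1825
−0.252·log₂(0.252) = 0.5011
−0.102·log₂(0.102) = 0.3359
Sum ≈ 2.6095 → 2.610 bits.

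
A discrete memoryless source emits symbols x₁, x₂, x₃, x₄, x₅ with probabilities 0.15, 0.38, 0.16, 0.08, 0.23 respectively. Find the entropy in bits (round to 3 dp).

H = −Σ pᵢ log₂ pᵢ.
−0.15·log₂(0.15) = 0.4105
−0.38·log₂(0.38) = 0.5305
−0.16·log₂(0.16) = 0.4230
−0.08·log₂(0.08) = 0.2915
−0.23·log₂(0.23) = 0.4877
Sum ≈ 2.1432 → 2.143 bits.

2.143 bits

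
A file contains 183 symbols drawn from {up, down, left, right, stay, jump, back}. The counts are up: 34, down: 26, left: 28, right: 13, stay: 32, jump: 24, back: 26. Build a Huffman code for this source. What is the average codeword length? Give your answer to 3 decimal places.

Probabilities are the counts divided by 183.
Repeatedly combine the two least-probable nodes; the expected code length is the sum of the merged weights.
merge 13/183 + 8/61 → 37/183
merge 26/183 + 26/183 → 52/183
merge 28/183 + 32/183 → 20/61
merge 34/183 + 37/183 → 71/183
merge 52/183 + 20/61 → 112/183
merge 71/183 + 112/183 → 1
L = 37/183 + 52/183 + 20/61 + 71/183 + 112/183 + 1 = 515/183 ≈ 2.814 bits/symbol.

2.814 bits/symbol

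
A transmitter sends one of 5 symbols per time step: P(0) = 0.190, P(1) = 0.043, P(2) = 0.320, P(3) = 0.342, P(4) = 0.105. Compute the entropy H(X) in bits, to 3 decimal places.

H = −Σ pᵢ log₂ pᵢ.
−0.190·log₂(0.190) = 0.4552
−0.043·log₂(0.043) = 0.1952
−0.320·log₂(0.320) = 0.5260
−0.342·log₂(0.342) = 0.5294
−0.105·log₂(0.105) = 0.3414
Sum ≈ 2.0473 → 2.047 bits.

2.047 bits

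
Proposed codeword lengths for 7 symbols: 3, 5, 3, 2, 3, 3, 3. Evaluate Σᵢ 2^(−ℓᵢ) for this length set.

0.90625

With common denominator 2^5 = 32: Σ 2^(−ℓᵢ) = 4/32 + 1/32 + 4/32 + 8/32 + 4/32 + 4/32 + 4/32 = 29/32 = 0.90625.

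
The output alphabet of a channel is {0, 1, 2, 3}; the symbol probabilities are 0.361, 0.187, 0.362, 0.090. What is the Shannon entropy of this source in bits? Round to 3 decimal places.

1.826 bits

H = −Σ pᵢ log₂ pᵢ.
−0.361·log₂(0.361) = 0.5306
−0.187·log₂(0.187) = 0.4523
−0.362·log₂(0.362) = 0.5307
−0.090·log₂(0.090) = 0.3127
Sum ≈ 1.8263 → 1.826 bits.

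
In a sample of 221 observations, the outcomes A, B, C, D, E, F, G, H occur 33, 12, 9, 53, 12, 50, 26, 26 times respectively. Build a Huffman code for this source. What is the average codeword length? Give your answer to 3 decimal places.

Probabilities are the counts divided by 221.
Repeatedly combine the two least-probable nodes; the expected code length is the sum of the merged weights.
merge 9/221 + 12/221 → 21/221
merge 12/221 + 21/221 → 33/221
merge 2/17 + 2/17 → 4/17
merge 33/221 + 33/221 → 66/221
merge 50/221 + 4/17 → 6/13
merge 53/221 + 66/221 → 7/13
merge 6/13 + 7/13 → 1
L = 21/221 + 33/221 + 4/17 + 66/221 + 6/13 + 7/13 + 1 = 614/221 ≈ 2.778 bits/symbol.

2.778 bits/symbol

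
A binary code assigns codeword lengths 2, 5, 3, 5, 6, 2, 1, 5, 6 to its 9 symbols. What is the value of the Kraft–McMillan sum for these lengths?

With common denominator 2^6 = 64: Σ 2^(−ℓᵢ) = 16/64 + 2/64 + 8/64 + 2/64 + 1/64 + 16/64 + 32/64 + 2/64 + 1/64 = 80/64 = 1.25.

1.25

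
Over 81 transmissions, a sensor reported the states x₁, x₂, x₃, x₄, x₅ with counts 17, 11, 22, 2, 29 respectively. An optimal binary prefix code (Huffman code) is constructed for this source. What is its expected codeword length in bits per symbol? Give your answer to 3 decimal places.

2.160 bits/symbol

Probabilities are the counts divided by 81.
Repeatedly combine the two least-probable nodes; the expected code length is the sum of the merged weights.
merge 2/81 + 11/81 → 13/81
merge 13/81 + 17/81 → 10/27
merge 22/81 + 29/81 → 17/27
merge 10/27 + 17/27 → 1
L = 13/81 + 10/27 + 17/27 + 1 = 175/81 ≈ 2.160 bits/symbol.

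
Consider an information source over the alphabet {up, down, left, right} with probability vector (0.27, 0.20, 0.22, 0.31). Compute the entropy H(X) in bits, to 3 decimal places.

1.979 bits

H = −Σ pᵢ log₂ pᵢ.
−0.27·log₂(0.27) = 0.5100
−0.20·log₂(0.20) = 0.4644
−0.22·log₂(0.22) = 0.4806
−0.31·log₂(0.31) = 0.5238
Sum ≈ 1.9788 → 1.979 bits.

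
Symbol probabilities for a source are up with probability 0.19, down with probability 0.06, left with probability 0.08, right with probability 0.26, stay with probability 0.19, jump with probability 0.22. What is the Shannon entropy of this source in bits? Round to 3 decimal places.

H = −Σ pᵢ log₂ pᵢ.
−0.19·log₂(0.19) = 0.4552
−0.06·log₂(0.06) = 0.2435
−0.08·log₂(0.08) = 0.2915
−0.26·log₂(0.26) = 0.5053
−0.19·log₂(0.19) = 0.4552
−0.22·log₂(0.22) = 0.4806
Sum ≈ 2.4314 → 2.431 bits.

2.431 bits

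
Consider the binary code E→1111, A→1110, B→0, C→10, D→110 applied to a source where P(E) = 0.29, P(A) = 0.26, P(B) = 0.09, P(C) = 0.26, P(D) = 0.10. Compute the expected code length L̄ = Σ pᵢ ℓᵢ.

L̄ = Σ pᵢ·ℓᵢ = 0.29·4 + 0.26·4 + 0.09·1 + 0.26·2 + 0.10·3 = 3.11 bits/symbol.

3.11 bits/symbol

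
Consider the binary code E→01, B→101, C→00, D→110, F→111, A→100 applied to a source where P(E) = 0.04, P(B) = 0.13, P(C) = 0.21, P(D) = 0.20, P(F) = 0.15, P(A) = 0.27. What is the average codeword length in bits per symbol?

L̄ = Σ pᵢ·ℓᵢ = 0.04·2 + 0.13·3 + 0.21·2 + 0.20·3 + 0.15·3 + 0.27·3 = 2.75 bits/symbol.

2.75 bits/symbol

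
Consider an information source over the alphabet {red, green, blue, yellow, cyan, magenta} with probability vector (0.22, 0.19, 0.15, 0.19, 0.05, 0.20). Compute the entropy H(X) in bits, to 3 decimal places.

H = −Σ pᵢ log₂ pᵢ.
−0.22·log₂(0.22) = 0.4806
−0.19·log₂(0.19) = 0.4552
−0.15·log₂(0.15) = 0.4105
−0.19·log₂(0.19) = 0.4552
−0.05·log₂(0.05) = 0.2161
−0.20·log₂(0.20) = 0.4644
Sum ≈ 2.4821 → 2.482 bits.

2.482 bits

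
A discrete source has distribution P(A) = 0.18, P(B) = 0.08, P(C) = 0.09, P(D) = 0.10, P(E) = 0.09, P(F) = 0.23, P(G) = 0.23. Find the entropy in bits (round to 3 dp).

H = −Σ pᵢ log₂ pᵢ.
−0.18·log₂(0.18) = 0.4453
−0.08·log₂(0.08) = 0.2915
−0.09·log₂(0.09) = 0.3127
−0.10·log₂(0.10) = 0.3322
−0.09·log₂(0.09) = 0.3127
−0.23·log₂(0.23) = 0.4877
−0.23·log₂(0.23) = 0.4877
Sum ≈ 2.6697 → 2.670 bits.

2.670 bits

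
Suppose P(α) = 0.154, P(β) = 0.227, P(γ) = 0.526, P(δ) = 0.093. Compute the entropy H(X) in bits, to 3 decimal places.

H = −Σ pᵢ log₂ pᵢ.
−0.154·log₂(0.154) = 0.4156
−0.227·log₂(0.227) = 0.4856
−0.526·log₂(0.526) = 0.4875
−0.093·log₂(0.093) = 0.3187
Sum ≈ 1.7075 → 1.707 bits.

1.707 bits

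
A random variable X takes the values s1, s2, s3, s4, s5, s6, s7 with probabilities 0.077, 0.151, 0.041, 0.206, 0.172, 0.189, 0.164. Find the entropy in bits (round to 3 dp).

H = −Σ pᵢ log₂ pᵢ.
−0.077·log₂(0.077) = 0.2848
−0.151·log₂(0.151) = 0.4118
−0.041·log₂(0.041) = 0.1889
−0.206·log₂(0.206) = 0.4695
−0.172·log₂(0.172) = 0.4368
−0.189·log₂(0.189) = 0.4543
−0.164·log₂(0.164) = 0.4278
Sum ≈ 2.6739 → 2.674 bits.

2.674 bits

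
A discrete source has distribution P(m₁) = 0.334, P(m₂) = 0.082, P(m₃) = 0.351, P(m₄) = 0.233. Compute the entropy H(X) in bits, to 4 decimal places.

1.8441 bits

H = −Σ pᵢ log₂ pᵢ.
−0.334·log₂(0.334) = 0.5284
−0.082·log₂(0.082) = 0.2959
−0.351·log₂(0.351) = 0.5302
−0.233·log₂(0.233) = 0.4897
Sum ≈ 1.8441 → 1.8441 bits.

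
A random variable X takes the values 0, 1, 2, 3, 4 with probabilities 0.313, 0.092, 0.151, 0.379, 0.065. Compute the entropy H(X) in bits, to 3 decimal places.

2.040 bits

H = −Σ pᵢ log₂ pᵢ.
−0.313·log₂(0.313) = 0.5245
−0.092·log₂(0.092) = 0.3167
−0.151·log₂(0.151) = 0.4118
−0.379·log₂(0.379) = 0.5305
−0.065·log₂(0.065) = 0.2563
Sum ≈ 2.0399 → 2.040 bits.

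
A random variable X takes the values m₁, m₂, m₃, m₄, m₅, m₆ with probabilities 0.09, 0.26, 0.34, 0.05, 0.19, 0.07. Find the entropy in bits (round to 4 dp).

2.2870 bits

H = −Σ pᵢ log₂ pᵢ.
−0.09·log₂(0.09) = 0.3127
−0.26·log₂(0.26) = 0.5053
−0.34·log₂(0.34) = 0.5292
−0.05·log₂(0.05) = 0.2161
−0.19·log₂(0.19) = 0.4552
−0.07·log₂(0.07) = 0.2686
Sum ≈ 2.2870 → 2.2870 bits.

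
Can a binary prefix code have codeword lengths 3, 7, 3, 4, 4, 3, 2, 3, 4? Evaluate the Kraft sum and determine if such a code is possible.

0.9453125; yes

With common denominator 2^7 = 128: Σ 2^(−ℓᵢ) = 16/128 + 1/128 + 16/128 + 8/128 + 8/128 + 16/128 + 32/128 + 16/128 + 8/128 = 121/128 = 0.9453125.
Kraft's inequality requires Σ ≤ 1; here Σ = 0.9453125 ≤ 1, so such a prefix code exists.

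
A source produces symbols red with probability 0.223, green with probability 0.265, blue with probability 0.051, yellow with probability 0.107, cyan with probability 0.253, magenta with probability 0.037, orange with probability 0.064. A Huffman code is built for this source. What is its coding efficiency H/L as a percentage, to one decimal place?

99.5%

Entropy H = −Σ p log₂ p ≈ 2.4859 bits.
Huffman merges: 37/1000+51/1000→11/125; 8/125+11/125→19/125; 107/1000+19/125→259/1000; 223/1000+253/1000→119/250; 259/1000+53/200→131/250; 119/250+131/250→1. L = 2499/1000 ≈ 2.4990.
Efficiency = H/L = 2.4859/2.4990 = 99.5%.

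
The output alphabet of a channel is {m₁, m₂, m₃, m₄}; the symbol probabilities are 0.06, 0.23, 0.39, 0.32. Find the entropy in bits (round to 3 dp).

1.787 bits

H = −Σ pᵢ log₂ pᵢ.
−0.06·log₂(0.06) = 0.2435
−0.23·log₂(0.23) = 0.4877
−0.39·log₂(0.39) = 0.5298
−0.32·log₂(0.32) = 0.5260
Sum ≈ 1.7870 → 1.787 bits.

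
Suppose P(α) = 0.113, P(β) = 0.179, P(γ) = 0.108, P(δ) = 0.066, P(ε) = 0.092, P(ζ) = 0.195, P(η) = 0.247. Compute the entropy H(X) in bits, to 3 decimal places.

H = −Σ pᵢ log₂ pᵢ.
−0.113·log₂(0.113) = 0.3555
−0.179·log₂(0.179) = 0.4443
−0.108·log₂(0.108) = 0.3468
−0.066·log₂(0.066) = 0.2588
−0.092·log₂(0.092) = 0.3167
−0.195·log₂(0.195) = 0.4599
−0.247·log₂(0.247) = 0.4983
Sum ≈ 2.6802 → 2.680 bits.

2.680 bits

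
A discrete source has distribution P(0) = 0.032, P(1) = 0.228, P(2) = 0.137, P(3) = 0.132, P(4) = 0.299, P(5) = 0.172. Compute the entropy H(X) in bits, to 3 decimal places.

H = −Σ pᵢ log₂ pᵢ.
−0.032·log₂(0.032) = 0.1589
−0.228·log₂(0.228) = 0.4863
−0.137·log₂(0.137) = 0.3929
−0.132·log₂(0.132) = 0.3856
−0.299·log₂(0.299) = 0.5208
−0.172·log₂(0.172) = 0.4368
Sum ≈ 2.3813 → 2.381 bits.

2.381 bits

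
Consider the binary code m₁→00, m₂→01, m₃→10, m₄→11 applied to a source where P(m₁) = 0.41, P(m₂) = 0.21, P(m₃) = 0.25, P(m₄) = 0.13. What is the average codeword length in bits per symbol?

L̄ = Σ pᵢ·ℓᵢ = 0.41·2 + 0.21·2 + 0.25·2 + 0.13·2 = 2 bits/symbol.

2 bits/symbol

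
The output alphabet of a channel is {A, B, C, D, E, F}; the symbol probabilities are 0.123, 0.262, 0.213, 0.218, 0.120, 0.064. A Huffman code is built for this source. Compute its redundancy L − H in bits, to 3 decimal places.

0.038 bits

Entropy H = −Σ p log₂ p ≈ 2.4533 bits.
Huffman merges: 8/125+3/25→23/125; 123/1000+23/125→307/1000; 213/1000+109/500→431/1000; 131/500+307/1000→569/1000; 431/1000+569/1000→1. L = 2491/1000 ≈ 2.4910.
L − H = 2.4910 − 2.4533 = 0.038 bits.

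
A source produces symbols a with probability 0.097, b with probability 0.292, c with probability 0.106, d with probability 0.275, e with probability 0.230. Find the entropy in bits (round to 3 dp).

2.188 bits

H = −Σ pᵢ log₂ pᵢ.
−0.097·log₂(0.097) = 0.3265
−0.292·log₂(0.292) = 0.5186
−0.106·log₂(0.106) = 0.3432
−0.275·log₂(0.275) = 0.5122
−0.230·log₂(0.230) = 0.4877
Sum ≈ 2.1881 → 2.188 bits.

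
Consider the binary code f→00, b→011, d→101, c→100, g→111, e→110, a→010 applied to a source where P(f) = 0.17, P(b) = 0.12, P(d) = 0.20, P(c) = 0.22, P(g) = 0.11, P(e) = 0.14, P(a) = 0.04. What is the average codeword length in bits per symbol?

2.83 bits/symbol

L̄ = Σ pᵢ·ℓᵢ = 0.17·2 + 0.12·3 + 0.20·3 + 0.22·3 + 0.11·3 + 0.14·3 + 0.04·3 = 2.83 bits/symbol.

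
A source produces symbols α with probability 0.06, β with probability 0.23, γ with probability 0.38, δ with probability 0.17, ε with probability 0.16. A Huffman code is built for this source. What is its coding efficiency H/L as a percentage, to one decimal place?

Entropy H = −Σ p log₂ p ≈ 2.1193 bits.
Huffman merges: 3/50+4/25→11/50; 17/100+11/50→39/100; 23/100+19/50→61/100; 39/100+61/100→1. L = 111/50 ≈ 2.2200.
Efficiency = H/L = 2.1193/2.2200 = 95.5%.

95.5%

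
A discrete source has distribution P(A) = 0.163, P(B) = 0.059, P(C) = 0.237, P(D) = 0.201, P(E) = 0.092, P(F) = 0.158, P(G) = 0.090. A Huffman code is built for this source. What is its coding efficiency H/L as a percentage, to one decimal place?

98.7%

Entropy H = −Σ p log₂ p ≈ 2.6749 bits.
Huffman merges: 59/1000+9/100→149/1000; 23/250+149/1000→241/1000; 79/500+163/1000→321/1000; 201/1000+237/1000→219/500; 241/1000+321/1000→281/500; 219/500+281/500→1. L = 2711/1000 ≈ 2.7110.
Efficiency = H/L = 2.6749/2.7110 = 98.7%.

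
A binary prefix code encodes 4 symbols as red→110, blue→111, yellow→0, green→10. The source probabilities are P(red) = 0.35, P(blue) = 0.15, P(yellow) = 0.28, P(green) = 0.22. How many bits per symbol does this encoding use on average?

L̄ = Σ pᵢ·ℓᵢ = 0.35·3 + 0.15·3 + 0.28·1 + 0.22·2 = 2.22 bits/symbol.

2.22 bits/symbol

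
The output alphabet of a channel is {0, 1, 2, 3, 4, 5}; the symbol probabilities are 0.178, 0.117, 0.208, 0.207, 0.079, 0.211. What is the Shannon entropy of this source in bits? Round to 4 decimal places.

2.5099 bits

H = −Σ pᵢ log₂ pᵢ.
−0.178·log₂(0.178) = 0.4432
−0.117·log₂(0.117) = 0.3622
−0.208·log₂(0.208) = 0.4712
−0.207·log₂(0.207) = 0.4704
−0.079·log₂(0.079) = 0.2893
−0.211·log₂(0.211) = 0.4736
Sum ≈ 2.5099 → 2.5099 bits.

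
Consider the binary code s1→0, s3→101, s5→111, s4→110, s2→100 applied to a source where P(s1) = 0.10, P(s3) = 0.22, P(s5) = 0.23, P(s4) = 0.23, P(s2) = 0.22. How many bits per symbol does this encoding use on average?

2.8 bits/symbol

L̄ = Σ pᵢ·ℓᵢ = 0.10·1 + 0.22·3 + 0.23·3 + 0.23·3 + 0.22·3 = 2.8 bits/symbol.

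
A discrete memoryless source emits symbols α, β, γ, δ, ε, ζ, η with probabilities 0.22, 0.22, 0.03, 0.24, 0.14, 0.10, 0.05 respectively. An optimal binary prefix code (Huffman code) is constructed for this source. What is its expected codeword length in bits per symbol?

2.58 bits/symbol

Repeatedly combine the two least-probable nodes; the expected code length is the sum of the merged weights.
merge 3/100 + 1/20 → 2/25
merge 2/25 + 1/10 → 9/50
merge 7/50 + 9/50 → 8/25
merge 11/50 + 11/50 → 11/25
merge 6/25 + 8/25 → 14/25
merge 11/25 + 14/25 → 1
L = 2/25 + 9/50 + 8/25 + 11/25 + 14/25 + 1 = 129/50 = 2.58 bits/symbol.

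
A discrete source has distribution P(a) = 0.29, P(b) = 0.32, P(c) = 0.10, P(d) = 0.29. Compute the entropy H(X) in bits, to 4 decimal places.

H = −Σ pᵢ log₂ pᵢ.
−0.29·log₂(0.29) = 0.5179
−0.32·log₂(0.32) = 0.5260
−0.10·log₂(0.10) = 0.3322
−0.29·log₂(0.29) = 0.5179
Sum ≈ 1.8940 → 1.8940 bits.

1.8940 bits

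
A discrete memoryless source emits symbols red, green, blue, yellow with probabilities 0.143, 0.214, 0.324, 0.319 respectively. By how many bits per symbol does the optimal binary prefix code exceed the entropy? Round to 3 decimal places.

Entropy H = −Σ p log₂ p ≈ 1.9299 bits.
Huffman merges: 143/1000+107/500→357/1000; 319/1000+81/250→643/1000; 357/1000+643/1000→1. L = 2 ≈ 2.0000.
L − H = 2.0000 − 1.9299 = 0.070 bits.

0.070 bits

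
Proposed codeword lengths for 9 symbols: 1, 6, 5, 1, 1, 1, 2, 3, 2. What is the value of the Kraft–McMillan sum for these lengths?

2.671875

With common denominator 2^6 = 64: Σ 2^(−ℓᵢ) = 32/64 + 1/64 + 2/64 + 32/64 + 32/64 + 32/64 + 16/64 + 8/64 + 16/64 = 171/64 = 2.671875.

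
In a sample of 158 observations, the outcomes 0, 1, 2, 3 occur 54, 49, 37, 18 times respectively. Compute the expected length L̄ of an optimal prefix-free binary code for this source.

2 bits/symbol

Probabilities are the counts divided by 158.
Repeatedly combine the two least-probable nodes; the expected code length is the sum of the merged weights.
merge 9/79 + 37/158 → 55/158
merge 49/158 + 27/79 → 103/158
merge 55/158 + 103/158 → 1
L = 55/158 + 103/158 + 1 = 2 bits/symbol.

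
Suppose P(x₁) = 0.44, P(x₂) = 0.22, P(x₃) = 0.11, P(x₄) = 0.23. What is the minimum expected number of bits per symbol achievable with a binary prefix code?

Repeatedly combine the two least-probable nodes; the expected code length is the sum of the merged weights.
merge 11/100 + 11/50 → 33/100
merge 23/100 + 33/100 → 14/25
merge 11/25 + 14/25 → 1
L = 33/100 + 14/25 + 1 = 189/100 = 1.89 bits/symbol.

1.89 bits/symbol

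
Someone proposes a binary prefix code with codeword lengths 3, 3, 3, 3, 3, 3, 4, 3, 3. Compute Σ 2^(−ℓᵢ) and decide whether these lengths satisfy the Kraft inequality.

With common denominator 2^4 = 16: Σ 2^(−ℓᵢ) = 2/16 + 2/16 + 2/16 + 2/16 + 2/16 + 2/16 + 1/16 + 2/16 + 2/16 = 17/16 = 1.0625.
Kraft's inequality requires Σ ≤ 1; here Σ = 1.0625 > 1, so no such prefix code exists.

1.0625; no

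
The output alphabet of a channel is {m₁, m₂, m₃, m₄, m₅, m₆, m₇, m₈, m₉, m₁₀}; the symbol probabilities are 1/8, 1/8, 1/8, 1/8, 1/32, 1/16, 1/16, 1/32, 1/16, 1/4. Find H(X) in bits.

3.0625 bits

Each probability is a power of 1/2, so log₂(1/p) is an integer.
H = Σ p·log₂(1/p) = 1/8·3 + 1/8·3 + 1/8·3 + 1/8·3 + 1/32·5 + 1/16·4 + 1/16·4 + 1/32·5 + 1/16·4 + 1/4·2 = 3.0625 bits.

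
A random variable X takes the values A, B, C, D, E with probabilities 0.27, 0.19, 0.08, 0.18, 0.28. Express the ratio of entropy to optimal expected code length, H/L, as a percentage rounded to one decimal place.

98.1%

Entropy H = −Σ p log₂ p ≈ 2.2163 bits.
Huffman merges: 2/25+9/50→13/50; 19/100+13/50→9/20; 27/100+7/25→11/20; 9/20+11/20→1. L = 113/50 ≈ 2.2600.
Efficiency = H/L = 2.2163/2.2600 = 98.1%.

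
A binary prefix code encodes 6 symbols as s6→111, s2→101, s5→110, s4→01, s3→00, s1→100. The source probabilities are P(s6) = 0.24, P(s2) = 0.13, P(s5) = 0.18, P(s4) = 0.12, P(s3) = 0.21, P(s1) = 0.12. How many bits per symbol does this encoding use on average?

L̄ = Σ pᵢ·ℓᵢ = 0.24·3 + 0.13·3 + 0.18·3 + 0.12·2 + 0.21·2 + 0.12·3 = 2.67 bits/symbol.

2.67 bits/symbol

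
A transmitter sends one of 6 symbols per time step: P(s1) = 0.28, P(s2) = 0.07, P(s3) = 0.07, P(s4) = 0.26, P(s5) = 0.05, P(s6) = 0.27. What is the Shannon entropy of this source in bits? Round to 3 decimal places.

H = −Σ pᵢ log₂ pᵢ.
−0.28·log₂(0.28) = 0.5142
−0.07·log₂(0.07) = 0.2686
−0.07·log₂(0.07) = 0.2686
−0.26·log₂(0.26) = 0.5053
−0.05·log₂(0.05) = 0.2161
−0.27·log₂(0.27) = 0.5100
Sum ≈ 2.2827 → 2.283 bits.

2.283 bits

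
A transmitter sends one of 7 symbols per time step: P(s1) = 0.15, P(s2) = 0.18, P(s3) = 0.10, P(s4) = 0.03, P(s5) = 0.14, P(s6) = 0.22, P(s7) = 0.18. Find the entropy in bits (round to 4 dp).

2.6628 bits

H = −Σ pᵢ log₂ pᵢ.
−0.15·log₂(0.15) = 0.4105
−0.18·log₂(0.18) = 0.4453
−0.10·log₂(0.10) = 0.3322
−0.03·log₂(0.03) = 0.1518
−0.14·log₂(0.14) = 0.3971
−0.22·log₂(0.22) = 0.4806
−0.18·log₂(0.18) = 0.4453
Sum ≈ 2.6628 → 2.6628 bits.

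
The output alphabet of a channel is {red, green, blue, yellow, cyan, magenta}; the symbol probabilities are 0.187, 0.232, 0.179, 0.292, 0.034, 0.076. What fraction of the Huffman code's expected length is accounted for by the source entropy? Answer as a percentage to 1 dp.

98.1%

Entropy H = −Σ p log₂ p ≈ 2.3526 bits.
Huffman merges: 17/500+19/250→11/100; 11/100+179/1000→289/1000; 187/1000+29/125→419/1000; 289/1000+73/250→581/1000; 419/1000+581/1000→1. L = 2399/1000 ≈ 2.3990.
Efficiency = H/L = 2.3526/2.3990 = 98.1%.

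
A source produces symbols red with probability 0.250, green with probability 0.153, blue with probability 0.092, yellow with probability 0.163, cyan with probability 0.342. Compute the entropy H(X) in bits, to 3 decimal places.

2.187 bits

H = −Σ pᵢ log₂ pᵢ.
−0.250·log₂(0.250) = 0.5000
−0.153·log₂(0.153) = 0.4144
−0.092·log₂(0.092) = 0.3167
−0.163·log₂(0.163) = 0.4266
−0.342·log₂(0.342) = 0.5294
Sum ≈ 2.1870 → 2.187 bits.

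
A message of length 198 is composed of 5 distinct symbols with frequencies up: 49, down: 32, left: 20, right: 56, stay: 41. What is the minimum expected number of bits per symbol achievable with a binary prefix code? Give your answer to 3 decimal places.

2.263 bits/symbol

Probabilities are the counts divided by 198.
Repeatedly combine the two least-probable nodes; the expected code length is the sum of the merged weights.
merge 10/99 + 16/99 → 26/99
merge 41/198 + 49/198 → 5/11
merge 26/99 + 28/99 → 6/11
merge 5/11 + 6/11 → 1
L = 26/99 + 5/11 + 6/11 + 1 = 224/99 ≈ 2.263 bits/symbol.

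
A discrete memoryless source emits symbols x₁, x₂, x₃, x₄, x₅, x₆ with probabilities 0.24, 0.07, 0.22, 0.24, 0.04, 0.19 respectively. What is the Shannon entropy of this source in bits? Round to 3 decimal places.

H = −Σ pᵢ log₂ pᵢ.
−0.24·log₂(0.24) = 0.4941
−0.07·log₂(0.07) = 0.2686
−0.22·log₂(0.22) = 0.4806
−0.24·log₂(0.24) = 0.4941
−0.04·log₂(0.04) = 0.1858
−0.19·log₂(0.19) = 0.4552
Sum ≈ 2.3784 → 2.378 bits.

2.378 bits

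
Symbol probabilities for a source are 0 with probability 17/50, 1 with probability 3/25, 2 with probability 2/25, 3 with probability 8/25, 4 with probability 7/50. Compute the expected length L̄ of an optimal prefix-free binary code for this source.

Repeatedly combine the two least-probable nodes; the expected code length is the sum of the merged weights.
merge 2/25 + 3/25 → 1/5
merge 7/50 + 1/5 → 17/50
merge 8/25 + 17/50 → 33/50
merge 17/50 + 33/50 → 1
L = 1/5 + 17/50 + 33/50 + 1 = 11/5 = 2.2 bits/symbol.

2.2 bits/symbol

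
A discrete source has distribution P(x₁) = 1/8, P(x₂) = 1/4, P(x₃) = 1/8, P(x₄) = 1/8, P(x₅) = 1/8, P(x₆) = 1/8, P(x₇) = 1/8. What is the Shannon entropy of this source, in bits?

2.75 bits

Each probability is a power of 1/2, so log₂(1/p) is an integer.
H = Σ p·log₂(1/p) = 1/8·3 + 1/4·2 + 1/8·3 + 1/8·3 + 1/8·3 + 1/8·3 + 1/8·3 = 2.75 bits.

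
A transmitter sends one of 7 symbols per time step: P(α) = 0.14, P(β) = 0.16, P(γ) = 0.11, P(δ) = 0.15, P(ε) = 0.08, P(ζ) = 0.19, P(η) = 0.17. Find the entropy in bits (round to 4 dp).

2.7623 bits

H = −Σ pᵢ log₂ pᵢ.
−0.14·log₂(0.14) = 0.3971
−0.16·log₂(0.16) = 0.4230
−0.11·log₂(0.11) = 0.3503
−0.15·log₂(0.15) = 0.4105
−0.08·log₂(0.08) = 0.2915
−0.19·log₂(0.19) = 0.4552
−0.17·log₂(0.17) = 0.4346
Sum ≈ 2.7623 → 2.7623 bits.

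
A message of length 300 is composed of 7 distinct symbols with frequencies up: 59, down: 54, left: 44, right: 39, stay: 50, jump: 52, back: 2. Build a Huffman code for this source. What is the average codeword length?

2.76 bits/symbol

Probabilities are the counts divided by 300.
Repeatedly combine the two least-probable nodes; the expected code length is the sum of the merged weights.
merge 1/150 + 13/100 → 41/300
merge 41/300 + 11/75 → 17/60
merge 1/6 + 13/75 → 17/50
merge 9/50 + 59/300 → 113/300
merge 17/60 + 17/50 → 187/300
merge 113/300 + 187/300 → 1
L = 41/300 + 17/60 + 17/50 + 113/300 + 187/300 + 1 = 69/25 = 2.76 bits/symbol.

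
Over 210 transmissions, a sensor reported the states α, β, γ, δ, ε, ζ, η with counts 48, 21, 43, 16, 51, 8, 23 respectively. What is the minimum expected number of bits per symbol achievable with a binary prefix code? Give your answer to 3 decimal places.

Probabilities are the counts divided by 210.
Repeatedly combine the two least-probable nodes; the expected code length is the sum of the merged weights.
merge 4/105 + 8/105 → 4/35
merge 1/10 + 23/210 → 22/105
merge 4/35 + 43/210 → 67/210
merge 22/105 + 8/35 → 46/105
merge 17/70 + 67/210 → 59/105
merge 46/105 + 59/105 → 1
L = 4/35 + 22/105 + 67/210 + 46/105 + 59/105 + 1 = 37/14 ≈ 2.643 bits/symbol.

2.643 bits/symbol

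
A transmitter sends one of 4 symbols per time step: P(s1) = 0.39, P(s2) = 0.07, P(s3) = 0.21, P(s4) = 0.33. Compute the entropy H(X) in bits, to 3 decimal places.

1.799 bits

H = −Σ pᵢ log₂ pᵢ.
−0.39·log₂(0.39) = 0.5298
−0.07·log₂(0.07) = 0.2686
−0.21·log₂(0.21) = 0.4728
−0.33·log₂(0.33) = 0.5278
Sum ≈ 1.7990 → 1.799 bits.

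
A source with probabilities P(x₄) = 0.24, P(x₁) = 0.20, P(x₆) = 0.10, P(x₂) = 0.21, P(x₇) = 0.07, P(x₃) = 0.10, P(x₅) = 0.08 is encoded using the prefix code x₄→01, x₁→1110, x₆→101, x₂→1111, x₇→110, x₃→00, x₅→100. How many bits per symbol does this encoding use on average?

L̄ = Σ pᵢ·ℓᵢ = 0.24·2 + 0.20·4 + 0.10·3 + 0.21·4 + 0.07·3 + 0.10·2 + 0.08·3 = 3.07 bits/symbol.

3.07 bits/symbol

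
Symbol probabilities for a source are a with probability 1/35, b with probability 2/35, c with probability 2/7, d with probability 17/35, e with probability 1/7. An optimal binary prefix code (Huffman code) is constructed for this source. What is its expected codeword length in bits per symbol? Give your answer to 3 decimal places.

1.829 bits/symbol

Repeatedly combine the two least-probable nodes; the expected code length is the sum of the merged weights.
merge 1/35 + 2/35 → 3/35
merge 3/35 + 1/7 → 8/35
merge 8/35 + 2/7 → 18/35
merge 17/35 + 18/35 → 1
L = 3/35 + 8/35 + 18/35 + 1 = 64/35 ≈ 1.829 bits/symbol.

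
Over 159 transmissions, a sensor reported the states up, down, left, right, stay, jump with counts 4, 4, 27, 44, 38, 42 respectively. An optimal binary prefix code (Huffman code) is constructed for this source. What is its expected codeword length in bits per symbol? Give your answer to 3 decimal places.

2.270 bits/symbol

Probabilities are the counts divided by 159.
Repeatedly combine the two least-probable nodes; the expected code length is the sum of the merged weights.
merge 4/159 + 4/159 → 8/159
merge 8/159 + 9/53 → 35/159
merge 35/159 + 38/159 → 73/159
merge 14/53 + 44/159 → 86/159
merge 73/159 + 86/159 → 1
L = 8/159 + 35/159 + 73/159 + 86/159 + 1 = 361/159 ≈ 2.270 bits/symbol.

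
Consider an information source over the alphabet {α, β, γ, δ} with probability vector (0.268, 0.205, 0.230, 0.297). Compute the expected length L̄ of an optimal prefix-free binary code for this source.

2 bits/symbol

Repeatedly combine the two least-probable nodes; the expected code length is the sum of the merged weights.
merge 41/200 + 23/100 → 87/200
merge 67/250 + 297/1000 → 113/200
merge 87/200 + 113/200 → 1
L = 87/200 + 113/200 + 1 = 2 bits/symbol.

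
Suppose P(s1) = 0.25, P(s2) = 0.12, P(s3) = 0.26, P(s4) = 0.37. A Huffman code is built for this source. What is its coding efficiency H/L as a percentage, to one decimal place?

Entropy H = −Σ p log₂ p ≈ 1.9031 bits.
Huffman merges: 3/25+1/4→37/100; 13/50+37/100→63/100; 37/100+63/100→1. L = 2 ≈ 2.0000.
Efficiency = H/L = 1.9031/2.0000 = 95.2%.

95.2%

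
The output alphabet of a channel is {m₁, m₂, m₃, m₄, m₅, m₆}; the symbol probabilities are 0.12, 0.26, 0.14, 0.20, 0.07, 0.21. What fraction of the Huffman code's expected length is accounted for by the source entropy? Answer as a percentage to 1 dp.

Entropy H = −Σ p log₂ p ≈ 2.4752 bits.
Huffman merges: 7/100+3/25→19/100; 7/50+19/100→33/100; 1/5+21/100→41/100; 13/50+33/100→59/100; 41/100+59/100→1. L = 63/25 ≈ 2.5200.
Efficiency = H/L = 2.4752/2.5200 = 98.2%.

98.2%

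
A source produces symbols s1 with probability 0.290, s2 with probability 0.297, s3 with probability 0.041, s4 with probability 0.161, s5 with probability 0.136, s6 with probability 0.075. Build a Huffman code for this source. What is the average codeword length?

Repeatedly combine the two least-probable nodes; the expected code length is the sum of the merged weights.
merge 41/1000 + 3/40 → 29/250
merge 29/250 + 17/125 → 63/250
merge 161/1000 + 63/250 → 413/1000
merge 29/100 + 297/1000 → 587/1000
merge 413/1000 + 587/1000 → 1
L = 29/250 + 63/250 + 413/1000 + 587/1000 + 1 = 296/125 = 2.368 bits/symbol.

2.368 bits/symbol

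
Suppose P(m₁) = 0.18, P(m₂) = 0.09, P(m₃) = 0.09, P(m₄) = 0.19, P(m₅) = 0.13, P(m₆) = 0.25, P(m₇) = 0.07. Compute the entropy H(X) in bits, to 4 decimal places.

H = −Σ pᵢ log₂ pᵢ.
−0.18·log₂(0.18) = 0.4453
−0.09·log₂(0.09) = 0.3127
−0.09·log₂(0.09) = 0.3127
−0.19·log₂(0.19) = 0.4552
−0.13·log₂(0.13) = 0.3826
−0.25·log₂(0.25) = 0.5000
−0.07·log₂(0.07) = 0.2686
Sum ≈ 2.6770 → 2.6770 bits.

2.6770 bits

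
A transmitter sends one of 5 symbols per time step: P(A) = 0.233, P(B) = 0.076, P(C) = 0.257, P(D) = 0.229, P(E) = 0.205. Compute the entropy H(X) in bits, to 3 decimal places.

H = −Σ pᵢ log₂ pᵢ.
−0.233·log₂(0.233) = 0.4897
−0.076·log₂(0.076) = 0.2826
−0.257·log₂(0.257) = 0.5038
−0.229·log₂(0.229) = 0.4870
−0.205·log₂(0.205) = 0.4687
Sum ≈ 2.2317 → 2.232 bits.

2.232 bits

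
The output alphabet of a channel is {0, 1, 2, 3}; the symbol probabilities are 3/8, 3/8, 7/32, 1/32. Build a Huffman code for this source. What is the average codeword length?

1.875 bits/symbol

Repeatedly combine the two least-probable nodes; the expected code length is the sum of the merged weights.
merge 1/32 + 7/32 → 1/4
merge 1/4 + 3/8 → 5/8
merge 3/8 + 5/8 → 1
L = 1/4 + 5/8 + 1 = 15/8 = 1.875 bits/symbol.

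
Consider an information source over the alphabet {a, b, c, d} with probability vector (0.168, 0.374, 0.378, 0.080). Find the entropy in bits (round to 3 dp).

1.785 bits

H = −Σ pᵢ log₂ pᵢ.
−0.168·log₂(0.168) = 0.4323
−0.374·log₂(0.374) = 0.5307
−0.378·log₂(0.378) = 0.5305
−0.080·log₂(0.080) = 0.2915
Sum ≈ 1.7851 → 1.785 bits.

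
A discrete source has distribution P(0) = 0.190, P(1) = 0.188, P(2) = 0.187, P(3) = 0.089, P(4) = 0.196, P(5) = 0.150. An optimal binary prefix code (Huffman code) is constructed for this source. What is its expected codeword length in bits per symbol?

Repeatedly combine the two least-probable nodes; the expected code length is the sum of the merged weights.
merge 89/1000 + 3/20 → 239/1000
merge 187/1000 + 47/250 → 3/8
merge 19/100 + 49/250 → 193/500
merge 239/1000 + 3/8 → 307/500
merge 193/500 + 307/500 → 1
L = 239/1000 + 3/8 + 193/500 + 307/500 + 1 = 1307/500 = 2.614 bits/symbol.

2.614 bits/symbol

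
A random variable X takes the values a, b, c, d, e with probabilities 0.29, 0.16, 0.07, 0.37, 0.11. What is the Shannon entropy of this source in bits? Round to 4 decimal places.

2.0905 bits

H = −Σ pᵢ log₂ pᵢ.
−0.29·log₂(0.29) = 0.5179
−0.16·log₂(0.16) = 0.4230
−0.07·log₂(0.07) = 0.2686
−0.37·log₂(0.37) = 0.5307
−0.11·log₂(0.11) = 0.3503
Sum ≈ 2.0905 → 2.0905 bits.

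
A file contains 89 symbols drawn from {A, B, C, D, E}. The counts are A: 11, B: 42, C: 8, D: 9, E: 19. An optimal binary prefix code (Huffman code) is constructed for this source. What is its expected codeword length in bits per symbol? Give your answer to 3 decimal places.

Probabilities are the counts divided by 89.
Repeatedly combine the two least-probable nodes; the expected code length is the sum of the merged weights.
merge 8/89 + 9/89 → 17/89
merge 11/89 + 17/89 → 28/89
merge 19/89 + 28/89 → 47/89
merge 42/89 + 47/89 → 1
L = 17/89 + 28/89 + 47/89 + 1 = 181/89 ≈ 2.034 bits/symbol.

2.034 bits/symbol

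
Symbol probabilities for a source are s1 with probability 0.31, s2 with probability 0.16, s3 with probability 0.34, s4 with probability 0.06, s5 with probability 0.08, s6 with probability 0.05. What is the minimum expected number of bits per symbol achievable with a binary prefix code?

2.3 bits/symbol

Repeatedly combine the two least-probable nodes; the expected code length is the sum of the merged weights.
merge 1/20 + 3/50 → 11/100
merge 2/25 + 11/100 → 19/100
merge 4/25 + 19/100 → 7/20
merge 31/100 + 17/50 → 13/20
merge 7/20 + 13/20 → 1
L = 11/100 + 19/100 + 7/20 + 13/20 + 1 = 23/10 = 2.3 bits/symbol.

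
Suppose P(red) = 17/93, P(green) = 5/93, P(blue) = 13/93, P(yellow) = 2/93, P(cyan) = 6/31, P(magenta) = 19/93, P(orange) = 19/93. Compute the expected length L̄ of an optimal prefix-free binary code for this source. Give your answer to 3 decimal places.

Repeatedly combine the two least-probable nodes; the expected code length is the sum of the merged weights.
merge 2/93 + 5/93 → 7/93
merge 7/93 + 13/93 → 20/93
merge 17/93 + 6/31 → 35/93
merge 19/93 + 19/93 → 38/93
merge 20/93 + 35/93 → 55/93
merge 38/93 + 55/93 → 1
L = 7/93 + 20/93 + 35/93 + 38/93 + 55/93 + 1 = 8/3 ≈ 2.667 bits/symbol.

2.667 bits/symbol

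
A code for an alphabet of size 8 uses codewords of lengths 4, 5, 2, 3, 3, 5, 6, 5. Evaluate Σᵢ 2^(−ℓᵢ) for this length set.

0.671875

With common denominator 2^6 = 64: Σ 2^(−ℓᵢ) = 4/64 + 2/64 + 16/64 + 8/64 + 8/64 + 2/64 + 1/64 + 2/64 = 43/64 = 0.671875.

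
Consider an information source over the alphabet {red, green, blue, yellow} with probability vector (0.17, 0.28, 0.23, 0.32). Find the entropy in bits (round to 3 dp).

H = −Σ pᵢ log₂ pᵢ.
−0.17·log₂(0.17) = 0.4346
−0.28·log₂(0.28) = 0.5142
−0.23·log₂(0.23) = 0.4877
−0.32·log₂(0.32) = 0.5260
Sum ≈ 1.9625 → 1.963 bits.

1.963 bits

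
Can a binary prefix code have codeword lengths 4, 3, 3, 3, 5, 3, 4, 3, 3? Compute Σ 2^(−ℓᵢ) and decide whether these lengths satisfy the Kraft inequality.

With common denominator 2^5 = 32: Σ 2^(−ℓᵢ) = 2/32 + 4/32 + 4/32 + 4/32 + 1/32 + 4/32 + 2/32 + 4/32 + 4/32 = 29/32 = 0.90625.
Kraft's inequality requires Σ ≤ 1; here Σ = 0.90625 ≤ 1, so such a prefix code exists.

0.90625; yes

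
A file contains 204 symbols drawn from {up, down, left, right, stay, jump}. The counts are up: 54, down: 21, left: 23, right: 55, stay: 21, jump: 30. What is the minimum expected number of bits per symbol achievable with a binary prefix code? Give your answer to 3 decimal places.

Probabilities are the counts divided by 204.
Repeatedly combine the two least-probable nodes; the expected code length is the sum of the merged weights.
merge 7/68 + 7/68 → 7/34
merge 23/204 + 5/34 → 53/204
merge 7/34 + 53/204 → 95/204
merge 9/34 + 55/204 → 109/204
merge 95/204 + 109/204 → 1
L = 7/34 + 53/204 + 95/204 + 109/204 + 1 = 503/204 ≈ 2.466 bits/symbol.

2.466 bits/symbol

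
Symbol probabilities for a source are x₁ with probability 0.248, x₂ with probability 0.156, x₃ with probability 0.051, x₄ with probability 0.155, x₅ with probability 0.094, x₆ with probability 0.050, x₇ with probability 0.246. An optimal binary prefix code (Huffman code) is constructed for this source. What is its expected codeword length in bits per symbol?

2.607 bits/symbol

Repeatedly combine the two least-probable nodes; the expected code length is the sum of the merged weights.
merge 1/20 + 51/1000 → 101/1000
merge 47/500 + 101/1000 → 39/200
merge 31/200 + 39/250 → 311/1000
merge 39/200 + 123/500 → 441/1000
merge 31/125 + 311/1000 → 559/1000
merge 441/1000 + 559/1000 → 1
L = 101/1000 + 39/200 + 311/1000 + 441/1000 + 559/1000 + 1 = 2607/1000 = 2.607 bits/symbol.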